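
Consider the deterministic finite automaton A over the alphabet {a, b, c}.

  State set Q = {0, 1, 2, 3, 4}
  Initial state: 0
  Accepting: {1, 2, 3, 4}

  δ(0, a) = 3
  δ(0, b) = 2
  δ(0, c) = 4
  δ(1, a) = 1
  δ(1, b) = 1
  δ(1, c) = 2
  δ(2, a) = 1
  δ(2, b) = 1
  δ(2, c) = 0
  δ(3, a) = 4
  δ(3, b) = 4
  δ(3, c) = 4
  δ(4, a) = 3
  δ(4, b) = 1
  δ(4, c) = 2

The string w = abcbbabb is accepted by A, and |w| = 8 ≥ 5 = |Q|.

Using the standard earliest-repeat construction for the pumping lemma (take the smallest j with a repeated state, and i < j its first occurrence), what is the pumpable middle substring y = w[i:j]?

b

State sequence: 0 -a-> 3 -b-> 4 -c-> 2 -b-> 1 -b-> 1 -a-> 1 -b-> 1 -b-> 1
First repeat at step 5: 1 was already visited.

So i = 4, j = 5, giving x = w[0:4] = abcb, y = w[4:5] = b, z = w[5:8] = abb.
Check: |xy| = 5 ≤ 5 and |y| = 1 ≥ 1. Reading y takes A from 1 back to 1, so every xyⁱz is accepted.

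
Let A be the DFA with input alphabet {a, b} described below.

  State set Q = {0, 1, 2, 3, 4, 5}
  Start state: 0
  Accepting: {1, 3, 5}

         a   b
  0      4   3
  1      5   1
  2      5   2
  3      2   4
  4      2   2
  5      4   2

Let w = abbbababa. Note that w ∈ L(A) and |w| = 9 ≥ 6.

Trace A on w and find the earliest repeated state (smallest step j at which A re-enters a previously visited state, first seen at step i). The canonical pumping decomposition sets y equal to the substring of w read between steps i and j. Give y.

b

State sequence: 0 -a-> 4 -b-> 2 -b-> 2 -b-> 2 -a-> 5 -b-> 2 -a-> 5 -b-> 2 -a-> 5
First repeat at step 3: 2 was already visited.

So i = 2, j = 3, giving x = w[0:2] = ab, y = w[2:3] = b, z = w[3:9] = bababa.
Check: |xy| = 3 ≤ 6 and |y| = 1 ≥ 1. Reading y takes A from 2 back to 2, so every xyⁱz is accepted.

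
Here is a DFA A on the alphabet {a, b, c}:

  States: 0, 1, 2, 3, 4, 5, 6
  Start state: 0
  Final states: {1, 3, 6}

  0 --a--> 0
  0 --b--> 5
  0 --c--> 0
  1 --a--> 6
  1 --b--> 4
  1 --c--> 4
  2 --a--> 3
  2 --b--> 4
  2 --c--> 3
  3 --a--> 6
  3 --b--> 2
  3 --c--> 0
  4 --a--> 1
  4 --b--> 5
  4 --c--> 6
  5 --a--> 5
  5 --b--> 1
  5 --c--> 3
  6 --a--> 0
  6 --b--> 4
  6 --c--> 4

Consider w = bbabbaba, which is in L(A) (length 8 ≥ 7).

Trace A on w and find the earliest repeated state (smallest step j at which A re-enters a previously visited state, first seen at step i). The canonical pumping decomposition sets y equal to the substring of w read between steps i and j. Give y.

State sequence: 0 -b-> 5 -b-> 1 -a-> 6 -b-> 4 -b-> 5 -a-> 5 -b-> 1 -a-> 6
First repeat at step 5: 5 was already visited.

So i = 1, j = 5, giving x = w[0:1] = b, y = w[1:5] = babb, z = w[5:8] = aba.
Check: |xy| = 5 ≤ 7 and |y| = 4 ≥ 1. Reading y takes A from 5 back to 5, so every xyⁱz is accepted.
Pumping length from the standard proof: p = 7 (the number of states). The repeated state found above gives |xy| = j ≤ 7 and |y| = j − i ≥ 1.

babb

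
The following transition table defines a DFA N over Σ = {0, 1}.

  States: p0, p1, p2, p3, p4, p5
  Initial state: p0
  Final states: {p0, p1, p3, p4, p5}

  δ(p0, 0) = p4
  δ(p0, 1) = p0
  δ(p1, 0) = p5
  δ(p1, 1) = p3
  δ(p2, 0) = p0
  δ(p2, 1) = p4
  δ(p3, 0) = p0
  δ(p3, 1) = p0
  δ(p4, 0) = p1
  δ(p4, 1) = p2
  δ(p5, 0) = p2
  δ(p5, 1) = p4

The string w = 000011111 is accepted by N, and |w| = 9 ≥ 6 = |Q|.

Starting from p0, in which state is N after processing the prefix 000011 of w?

State sequence: p0 -0-> p4 -0-> p1 -0-> p5 -0-> p2 -1-> p4 -1-> p2

After reading 6 characters, N is in state p2.

p2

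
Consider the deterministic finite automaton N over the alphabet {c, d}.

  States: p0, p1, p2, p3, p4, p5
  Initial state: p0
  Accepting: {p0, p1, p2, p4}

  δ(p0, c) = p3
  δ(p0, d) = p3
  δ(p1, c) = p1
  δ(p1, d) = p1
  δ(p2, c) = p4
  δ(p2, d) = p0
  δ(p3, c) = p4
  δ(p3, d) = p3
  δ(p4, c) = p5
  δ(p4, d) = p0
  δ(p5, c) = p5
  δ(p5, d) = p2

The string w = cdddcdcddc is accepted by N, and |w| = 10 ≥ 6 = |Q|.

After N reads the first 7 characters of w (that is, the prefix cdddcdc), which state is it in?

p3

State sequence: p0 -c-> p3 -d-> p3 -d-> p3 -d-> p3 -c-> p4 -d-> p0 -c-> p3

After reading 7 characters, N is in state p3.
(This kind of state-tracing is the core of the pumping-lemma construction: with 6 states, pigeonhole forces a repeat within the first 6 steps.)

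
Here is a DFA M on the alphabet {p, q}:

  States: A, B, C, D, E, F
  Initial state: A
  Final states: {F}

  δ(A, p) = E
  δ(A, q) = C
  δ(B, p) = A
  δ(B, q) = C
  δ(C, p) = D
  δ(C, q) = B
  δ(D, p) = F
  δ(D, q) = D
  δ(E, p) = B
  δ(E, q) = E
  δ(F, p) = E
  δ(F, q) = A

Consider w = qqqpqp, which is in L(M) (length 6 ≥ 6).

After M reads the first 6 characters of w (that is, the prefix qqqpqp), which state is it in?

Run of M on the first 6 characters of w = q q q p q p:
  step 0: A  (start)
  step 1: C  (read q: A→C)
  step 2: B  (read q: C→B)
  step 3: C  (read q: B→C)
  step 4: D  (read p: C→D)
  step 5: D  (read q: D→D)
  step 6: F  (read p: D→F)

After reading 6 characters, M is in state F.

F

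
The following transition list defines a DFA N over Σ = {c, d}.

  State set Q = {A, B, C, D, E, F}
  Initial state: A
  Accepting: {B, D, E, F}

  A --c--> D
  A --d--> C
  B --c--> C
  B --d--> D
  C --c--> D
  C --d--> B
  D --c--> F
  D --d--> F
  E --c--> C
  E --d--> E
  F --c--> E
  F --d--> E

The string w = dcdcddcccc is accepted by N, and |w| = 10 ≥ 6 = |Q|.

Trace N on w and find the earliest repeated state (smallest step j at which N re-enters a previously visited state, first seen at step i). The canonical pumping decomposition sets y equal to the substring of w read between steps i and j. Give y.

State sequence: A -d-> C -c-> D -d-> F -c-> E -d-> E -d-> E -c-> C -c-> D -c-> F -c-> E
First repeat at step 5: E was already visited.

So i = 4, j = 5, giving x = w[0:4] = dcdc, y = w[4:5] = d, z = w[5:10] = dcccc.
Check: |xy| = 5 ≤ 6 and |y| = 1 ≥ 1. Reading y takes N from E back to E, so every xyⁱz is accepted.

d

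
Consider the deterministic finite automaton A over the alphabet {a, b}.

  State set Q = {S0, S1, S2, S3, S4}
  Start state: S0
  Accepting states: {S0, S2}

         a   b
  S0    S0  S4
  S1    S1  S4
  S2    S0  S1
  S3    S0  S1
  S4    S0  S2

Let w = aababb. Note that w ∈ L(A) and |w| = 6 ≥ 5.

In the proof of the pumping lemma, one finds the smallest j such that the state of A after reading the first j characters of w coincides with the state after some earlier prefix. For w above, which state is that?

S0

State sequence: S0 -a-> S0 -a-> S0 -b-> S4 -a-> S0 -b-> S4 -b-> S2
First repeat at step 1: S0 was already visited.

The earliest repeat is at step j = 1: A is in S0, which it already visited at step i = 0.
With |Q| = 5, pigeonhole forces a state repeat no later than step 5; the substring read between the first and second visits to that state can be pumped.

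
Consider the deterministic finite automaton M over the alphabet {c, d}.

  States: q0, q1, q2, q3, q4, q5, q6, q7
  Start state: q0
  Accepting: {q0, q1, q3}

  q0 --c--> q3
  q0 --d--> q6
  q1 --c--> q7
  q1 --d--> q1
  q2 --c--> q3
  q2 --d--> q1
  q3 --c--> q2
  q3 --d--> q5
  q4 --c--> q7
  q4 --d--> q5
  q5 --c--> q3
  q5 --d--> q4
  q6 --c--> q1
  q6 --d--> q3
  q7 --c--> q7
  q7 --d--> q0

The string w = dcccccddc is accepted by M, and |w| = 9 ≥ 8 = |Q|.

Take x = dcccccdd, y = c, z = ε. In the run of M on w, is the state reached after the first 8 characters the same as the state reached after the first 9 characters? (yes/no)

no

State sequence: q0 -d-> q6 -c-> q1 -c-> q7 -c-> q7 -c-> q7 -c-> q7 -d-> q0 -d-> q6 -c-> q1

After x (step 8): q6. After xy (step 9): q1.
They differ (q6 ≠ q1), so y is not a cycle from the state after x; this split is not the one the pumping-lemma construction produces, and pumping y need not keep the string in L(M).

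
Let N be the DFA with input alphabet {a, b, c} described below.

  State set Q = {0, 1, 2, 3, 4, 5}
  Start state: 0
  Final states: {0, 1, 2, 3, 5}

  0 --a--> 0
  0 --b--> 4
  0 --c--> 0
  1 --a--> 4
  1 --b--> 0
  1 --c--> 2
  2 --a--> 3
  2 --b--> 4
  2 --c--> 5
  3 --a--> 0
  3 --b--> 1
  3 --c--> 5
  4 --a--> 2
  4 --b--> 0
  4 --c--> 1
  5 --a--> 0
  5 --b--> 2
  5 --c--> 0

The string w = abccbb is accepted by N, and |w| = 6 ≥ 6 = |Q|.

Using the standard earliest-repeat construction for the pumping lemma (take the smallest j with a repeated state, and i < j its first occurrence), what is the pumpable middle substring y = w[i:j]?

a

State sequence: 0 -a-> 0 -b-> 4 -c-> 1 -c-> 2 -b-> 4 -b-> 0
First repeat at step 1: 0 was already visited.

So i = 0, j = 1, giving x = w[0:0] = ε, y = w[0:1] = a, z = w[1:6] = bccbb.
Check: |xy| = 1 ≤ 6 and |y| = 1 ≥ 1. Reading y takes N from 0 back to 0, so every xyⁱz is accepted.
The DFA has 6 states, so the proof of the pumping lemma guarantees a repeated state among the first 6+1 visited; the segment between the two visits is the pumpable y.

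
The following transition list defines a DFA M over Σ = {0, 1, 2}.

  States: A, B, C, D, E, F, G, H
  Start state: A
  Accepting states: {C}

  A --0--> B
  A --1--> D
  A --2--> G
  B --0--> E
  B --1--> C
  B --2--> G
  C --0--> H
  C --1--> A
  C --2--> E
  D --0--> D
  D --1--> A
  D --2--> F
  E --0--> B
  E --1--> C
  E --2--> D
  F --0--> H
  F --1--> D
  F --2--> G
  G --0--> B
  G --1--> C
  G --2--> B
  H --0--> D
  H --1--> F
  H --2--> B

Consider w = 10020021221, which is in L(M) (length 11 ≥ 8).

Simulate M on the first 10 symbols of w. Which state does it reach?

Run of M on the first 10 characters of w = 1 0 0 2 0 0 2 1 2 2:
  step 0: A  (start)
  step 1: D  (read 1: A→D)
  step 2: D  (read 0: D→D)
  step 3: D  (read 0: D→D)
  step 4: F  (read 2: D→F)
  step 5: H  (read 0: F→H)
  step 6: D  (read 0: H→D)
  step 7: F  (read 2: D→F)
  step 8: D  (read 1: F→D)
  step 9: F  (read 2: D→F)
  step 10: G  (read 2: F→G)

After reading 10 characters, M is in state G.

G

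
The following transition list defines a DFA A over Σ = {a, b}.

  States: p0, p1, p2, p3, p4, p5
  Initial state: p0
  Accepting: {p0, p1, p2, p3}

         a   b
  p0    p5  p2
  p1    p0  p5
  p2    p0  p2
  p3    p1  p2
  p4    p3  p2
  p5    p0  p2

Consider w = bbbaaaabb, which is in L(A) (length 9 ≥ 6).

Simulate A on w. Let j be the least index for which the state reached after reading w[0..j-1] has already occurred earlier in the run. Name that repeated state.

p2

Run of A on w = b b b a a a a b b:
  step 0: p0  (start)
  step 1: p2  (read b: p0→p2)
  step 2: p2  (read b: p2→p2)   ← first repeat (p2 seen earlier)
  step 3: p2  (read b: p2→p2)
  step 4: p0  (read a: p2→p0)
  step 5: p5  (read a: p0→p5)
  step 6: p0  (read a: p5→p0)
  step 7: p5  (read a: p0→p5)
  step 8: p2  (read b: p5→p2)
  step 9: p2  (read b: p2→p2)

The earliest repeat is at step j = 2: A is in p2, which it already visited at step i = 1.
With |Q| = 6, pigeonhole forces a state repeat no later than step 6; the substring read between the first and second visits to that state can be pumped.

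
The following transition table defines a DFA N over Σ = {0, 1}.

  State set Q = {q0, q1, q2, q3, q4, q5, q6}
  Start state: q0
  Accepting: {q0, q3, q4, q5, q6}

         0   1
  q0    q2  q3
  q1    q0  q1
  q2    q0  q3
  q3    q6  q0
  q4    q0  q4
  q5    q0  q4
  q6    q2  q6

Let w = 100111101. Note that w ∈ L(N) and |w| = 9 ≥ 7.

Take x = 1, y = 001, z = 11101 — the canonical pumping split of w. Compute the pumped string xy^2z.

xy^2z = 1·001·001·11101 = 100100111101.
Reading y = 001 takes N from q3 back to q3, so after x·y·y the machine is still in q3, and z then leads to the accepting state q3. Hence 100100111101 ∈ L(N).

100100111101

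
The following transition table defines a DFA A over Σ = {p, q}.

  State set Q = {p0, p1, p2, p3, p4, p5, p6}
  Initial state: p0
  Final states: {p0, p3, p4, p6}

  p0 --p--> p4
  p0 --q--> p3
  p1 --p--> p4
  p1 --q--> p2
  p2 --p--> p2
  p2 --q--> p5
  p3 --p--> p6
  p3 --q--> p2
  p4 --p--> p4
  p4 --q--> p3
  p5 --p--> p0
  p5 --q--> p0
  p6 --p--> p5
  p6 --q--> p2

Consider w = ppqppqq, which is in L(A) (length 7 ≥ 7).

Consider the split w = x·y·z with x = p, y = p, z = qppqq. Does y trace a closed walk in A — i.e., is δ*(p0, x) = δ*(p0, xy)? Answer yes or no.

yes

Run of A on the first 2 characters of w = p p:
  step 0: p0  (start)
  step 1: p4  (read p: p0→p4)
  step 2: p4  (read p: p4→p4)

After x (step 1): p4. After xy (step 2): p4.
They match, so y = p drives A around a cycle from p4 back to itself; pumping y any number of times keeps A in p4 before reading z, and xyⁱz ∈ L(A) for every i ≥ 0.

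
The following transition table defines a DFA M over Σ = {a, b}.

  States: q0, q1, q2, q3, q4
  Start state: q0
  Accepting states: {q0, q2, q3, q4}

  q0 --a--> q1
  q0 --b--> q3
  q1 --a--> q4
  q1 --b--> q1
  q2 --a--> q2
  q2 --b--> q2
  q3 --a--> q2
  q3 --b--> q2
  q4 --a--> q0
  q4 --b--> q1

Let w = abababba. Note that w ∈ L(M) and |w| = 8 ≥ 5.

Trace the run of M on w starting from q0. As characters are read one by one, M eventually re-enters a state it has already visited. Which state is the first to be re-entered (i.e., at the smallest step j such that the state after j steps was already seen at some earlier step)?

q1

Run of M on w = a b a b a b b a:
  step 0: q0  (start)
  step 1: q1  (read a: q0→q1)
  step 2: q1  (read b: q1→q1)   ← first repeat (q1 seen earlier)
  step 3: q4  (read a: q1→q4)
  step 4: q1  (read b: q4→q1)
  step 5: q4  (read a: q1→q4)
  step 6: q1  (read b: q4→q1)
  step 7: q1  (read b: q1→q1)
  step 8: q4  (read a: q1→q4)

The earliest repeat is at step j = 2: M is in q1, which it already visited at step i = 1.
Pumping length from the standard proof: p = 5 (the number of states). The repeated state found above gives |xy| = j ≤ 5 and |y| = j − i ≥ 1.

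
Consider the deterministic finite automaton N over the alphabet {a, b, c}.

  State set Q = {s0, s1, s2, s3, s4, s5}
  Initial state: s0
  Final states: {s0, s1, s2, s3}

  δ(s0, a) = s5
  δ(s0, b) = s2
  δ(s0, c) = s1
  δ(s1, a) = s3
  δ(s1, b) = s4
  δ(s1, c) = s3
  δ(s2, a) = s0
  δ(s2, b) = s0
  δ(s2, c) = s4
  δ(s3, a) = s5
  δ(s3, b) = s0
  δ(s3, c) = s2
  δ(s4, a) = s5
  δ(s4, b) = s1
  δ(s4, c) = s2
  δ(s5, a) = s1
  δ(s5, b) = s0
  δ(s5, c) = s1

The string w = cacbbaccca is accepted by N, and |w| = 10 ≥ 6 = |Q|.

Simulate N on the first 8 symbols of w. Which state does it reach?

s3

Run of N on the first 8 characters of w = c a c b b a c c:
  step 0: s0  (start)
  step 1: s1  (read c: s0→s1)
  step 2: s3  (read a: s1→s3)
  step 3: s2  (read c: s3→s2)
  step 4: s0  (read b: s2→s0)
  step 5: s2  (read b: s0→s2)
  step 6: s0  (read a: s2→s0)
  step 7: s1  (read c: s0→s1)
  step 8: s3  (read c: s1→s3)

After reading 8 characters, N is in state s3.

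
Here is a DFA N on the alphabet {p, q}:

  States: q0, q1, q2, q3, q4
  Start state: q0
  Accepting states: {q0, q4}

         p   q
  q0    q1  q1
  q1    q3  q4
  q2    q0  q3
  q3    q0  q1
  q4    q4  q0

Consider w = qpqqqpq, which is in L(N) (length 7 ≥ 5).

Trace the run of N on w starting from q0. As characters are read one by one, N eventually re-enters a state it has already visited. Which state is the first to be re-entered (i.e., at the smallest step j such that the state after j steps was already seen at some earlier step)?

State sequence: q0 -q-> q1 -p-> q3 -q-> q1 -q-> q4 -q-> q0 -p-> q1 -q-> q4
First repeat at step 3: q1 was already visited.

The earliest repeat is at step j = 3: N is in q1, which it already visited at step i = 1.

q1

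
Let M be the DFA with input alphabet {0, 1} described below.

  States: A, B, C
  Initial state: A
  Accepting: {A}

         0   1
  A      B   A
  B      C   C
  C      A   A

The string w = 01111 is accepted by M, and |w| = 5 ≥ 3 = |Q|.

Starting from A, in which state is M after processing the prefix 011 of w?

A

Run of M on the first 3 characters of w = 0 1 1:
  step 0: A  (start)
  step 1: B  (read 0: A→B)
  step 2: C  (read 1: B→C)
  step 3: A  (read 1: C→A)

After reading 3 characters, M is in state A.
(This kind of state-tracing is the core of the pumping-lemma construction: with 3 states, pigeonhole forces a repeat within the first 3 steps.)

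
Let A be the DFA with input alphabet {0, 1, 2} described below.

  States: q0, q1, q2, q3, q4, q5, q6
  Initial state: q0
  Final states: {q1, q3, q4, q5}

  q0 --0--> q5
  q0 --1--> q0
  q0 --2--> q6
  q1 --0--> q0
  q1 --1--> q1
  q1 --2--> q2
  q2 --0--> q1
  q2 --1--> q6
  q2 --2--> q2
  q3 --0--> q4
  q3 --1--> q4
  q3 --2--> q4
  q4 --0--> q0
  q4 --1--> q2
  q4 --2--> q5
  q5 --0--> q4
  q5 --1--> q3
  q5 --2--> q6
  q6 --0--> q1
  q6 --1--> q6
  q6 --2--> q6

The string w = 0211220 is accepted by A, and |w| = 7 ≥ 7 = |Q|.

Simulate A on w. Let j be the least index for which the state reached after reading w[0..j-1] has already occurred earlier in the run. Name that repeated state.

State sequence: q0 -0-> q5 -2-> q6 -1-> q6 -1-> q6 -2-> q6 -2-> q6 -0-> q1
First repeat at step 3: q6 was already visited.

The earliest repeat is at step j = 3: A is in q6, which it already visited at step i = 2.
The DFA has 7 states, so the proof of the pumping lemma guarantees a repeated state among the first 7+1 visited; the segment between the two visits is the pumpable y.

q6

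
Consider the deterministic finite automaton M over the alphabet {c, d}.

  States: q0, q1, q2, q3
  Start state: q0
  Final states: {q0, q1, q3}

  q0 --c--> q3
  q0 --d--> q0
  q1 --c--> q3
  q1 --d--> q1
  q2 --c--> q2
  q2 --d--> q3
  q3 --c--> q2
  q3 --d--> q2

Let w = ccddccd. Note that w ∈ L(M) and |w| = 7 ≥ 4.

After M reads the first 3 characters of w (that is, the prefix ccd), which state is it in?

q3

Run of M on the first 3 characters of w = c c d:
  step 0: q0  (start)
  step 1: q3  (read c: q0→q3)
  step 2: q2  (read c: q3→q2)
  step 3: q3  (read d: q2→q3)

After reading 3 characters, M is in state q3.
(This kind of state-tracing is the core of the pumping-lemma construction: with 4 states, pigeonhole forces a repeat within the first 4 steps.)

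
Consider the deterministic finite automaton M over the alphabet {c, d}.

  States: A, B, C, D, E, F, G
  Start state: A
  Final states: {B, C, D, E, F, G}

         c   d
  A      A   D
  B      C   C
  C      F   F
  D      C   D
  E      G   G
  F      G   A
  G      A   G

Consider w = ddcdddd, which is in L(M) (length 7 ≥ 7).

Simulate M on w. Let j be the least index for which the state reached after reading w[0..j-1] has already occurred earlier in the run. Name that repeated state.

D

Run of M on w = d d c d d d d:
  step 0: A  (start)
  step 1: D  (read d: A→D)
  step 2: D  (read d: D→D)   ← first repeat (D seen earlier)
  step 3: C  (read c: D→C)
  step 4: F  (read d: C→F)
  step 5: A  (read d: F→A)
  step 6: D  (read d: A→D)
  step 7: D  (read d: D→D)

The earliest repeat is at step j = 2: M is in D, which it already visited at step i = 1.
With |Q| = 7, pigeonhole forces a state repeat no later than step 7; the substring read between the first and second visits to that state can be pumped.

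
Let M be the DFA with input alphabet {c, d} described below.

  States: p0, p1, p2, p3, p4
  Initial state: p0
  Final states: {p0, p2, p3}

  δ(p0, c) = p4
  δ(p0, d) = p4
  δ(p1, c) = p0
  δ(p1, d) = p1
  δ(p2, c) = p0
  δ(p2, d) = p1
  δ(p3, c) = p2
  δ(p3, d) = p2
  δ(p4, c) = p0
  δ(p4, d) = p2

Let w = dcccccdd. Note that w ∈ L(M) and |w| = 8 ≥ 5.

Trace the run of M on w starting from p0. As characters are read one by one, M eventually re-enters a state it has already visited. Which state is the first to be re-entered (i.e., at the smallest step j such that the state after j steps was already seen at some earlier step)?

Run of M on w = d c c c c c d d:
  step 0: p0  (start)
  step 1: p4  (read d: p0→p4)
  step 2: p0  (read c: p4→p0)   ← first repeat (p0 seen earlier)
  step 3: p4  (read c: p0→p4)
  step 4: p0  (read c: p4→p0)
  step 5: p4  (read c: p0→p4)
  step 6: p0  (read c: p4→p0)
  step 7: p4  (read d: p0→p4)
  step 8: p2  (read d: p4→p2)

The earliest repeat is at step j = 2: M is in p0, which it already visited at step i = 0.

p0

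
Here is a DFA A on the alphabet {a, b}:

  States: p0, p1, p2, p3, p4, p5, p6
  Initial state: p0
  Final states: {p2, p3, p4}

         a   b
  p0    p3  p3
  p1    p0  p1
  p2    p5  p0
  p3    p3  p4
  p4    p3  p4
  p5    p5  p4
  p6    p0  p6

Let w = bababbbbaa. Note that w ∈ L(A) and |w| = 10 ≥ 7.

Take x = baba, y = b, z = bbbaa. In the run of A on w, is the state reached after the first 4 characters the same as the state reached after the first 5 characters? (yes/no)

Run of A on the first 5 characters of w = b a b a b:
  step 0: p0  (start)
  step 1: p3  (read b: p0→p3)
  step 2: p3  (read a: p3→p3)
  step 3: p4  (read b: p3→p4)
  step 4: p3  (read a: p4→p3)
  step 5: p4  (read b: p3→p4)

After x (step 4): p3. After xy (step 5): p4.
They differ (p3 ≠ p4), so y is not a cycle from the state after x; this split is not the one the pumping-lemma construction produces, and pumping y need not keep the string in L(A).

no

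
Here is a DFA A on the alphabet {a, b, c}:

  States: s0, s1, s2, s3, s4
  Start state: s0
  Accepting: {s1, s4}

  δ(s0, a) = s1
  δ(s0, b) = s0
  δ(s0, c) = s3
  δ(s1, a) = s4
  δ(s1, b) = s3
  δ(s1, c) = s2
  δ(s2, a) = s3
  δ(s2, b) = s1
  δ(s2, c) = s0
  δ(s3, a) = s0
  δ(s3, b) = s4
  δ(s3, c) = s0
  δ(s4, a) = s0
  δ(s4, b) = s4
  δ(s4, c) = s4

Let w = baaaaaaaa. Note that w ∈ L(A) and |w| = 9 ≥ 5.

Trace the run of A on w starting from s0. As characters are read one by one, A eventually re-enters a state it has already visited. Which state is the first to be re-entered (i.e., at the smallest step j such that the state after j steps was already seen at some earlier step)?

Run of A on w = b a a a a a a a a:
  step 0: s0  (start)
  step 1: s0  (read b: s0→s0)   ← first repeat (s0 seen earlier)
  step 2: s1  (read a: s0→s1)
  step 3: s4  (read a: s1→s4)
  step 4: s0  (read a: s4→s0)
  step 5: s1  (read a: s0→s1)
  step 6: s4  (read a: s1→s4)
  step 7: s0  (read a: s4→s0)
  step 8: s1  (read a: s0→s1)
  step 9: s4  (read a: s1→s4)

The earliest repeat is at step j = 1: A is in s0, which it already visited at step i = 0.
With |Q| = 5, pigeonhole forces a state repeat no later than step 5; the substring read between the first and second visits to that state can be pumped.

s0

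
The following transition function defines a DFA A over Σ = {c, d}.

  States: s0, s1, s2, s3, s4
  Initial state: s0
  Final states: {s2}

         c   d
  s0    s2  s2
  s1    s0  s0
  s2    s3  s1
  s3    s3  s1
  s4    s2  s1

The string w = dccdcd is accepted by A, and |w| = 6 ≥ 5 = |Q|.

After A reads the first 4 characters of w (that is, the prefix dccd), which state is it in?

s1

State sequence: s0 -d-> s2 -c-> s3 -c-> s3 -d-> s1

After reading 4 characters, A is in state s1.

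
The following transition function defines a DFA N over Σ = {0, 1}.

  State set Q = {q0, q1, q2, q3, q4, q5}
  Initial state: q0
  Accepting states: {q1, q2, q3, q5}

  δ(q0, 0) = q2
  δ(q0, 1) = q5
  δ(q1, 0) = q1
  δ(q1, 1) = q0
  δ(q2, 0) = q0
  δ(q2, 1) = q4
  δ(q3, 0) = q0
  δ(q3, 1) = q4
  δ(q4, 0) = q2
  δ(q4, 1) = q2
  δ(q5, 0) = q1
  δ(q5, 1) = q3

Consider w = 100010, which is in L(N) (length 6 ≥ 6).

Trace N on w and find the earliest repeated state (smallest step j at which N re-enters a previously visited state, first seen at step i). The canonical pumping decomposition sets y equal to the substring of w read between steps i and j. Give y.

0

Run of N on w = 1 0 0 0 1 0:
  step 0: q0  (start)
  step 1: q5  (read 1: q0→q5)
  step 2: q1  (read 0: q5→q1)
  step 3: q1  (read 0: q1→q1)   ← first repeat (q1 seen earlier)
  step 4: q1  (read 0: q1→q1)
  step 5: q0  (read 1: q1→q0)
  step 6: q2  (read 0: q0→q2)

So i = 2, j = 3, giving x = w[0:2] = 10, y = w[2:3] = 0, z = w[3:6] = 010.
Check: |xy| = 3 ≤ 6 and |y| = 1 ≥ 1. Reading y takes N from q1 back to q1, so every xyⁱz is accepted.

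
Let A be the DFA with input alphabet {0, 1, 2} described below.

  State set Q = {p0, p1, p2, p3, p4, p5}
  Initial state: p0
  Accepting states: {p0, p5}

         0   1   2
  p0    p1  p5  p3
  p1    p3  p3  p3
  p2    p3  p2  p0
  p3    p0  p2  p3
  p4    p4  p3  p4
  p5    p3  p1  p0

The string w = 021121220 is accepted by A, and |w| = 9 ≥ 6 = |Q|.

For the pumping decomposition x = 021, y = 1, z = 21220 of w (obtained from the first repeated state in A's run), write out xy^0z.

xy⁰z = xz = 021·21220 = 02121220.
Reading y = 1 takes A from p2 back to p2, so after x the machine is still in p2, and z then leads to the accepting state p0. Hence 02121220 ∈ L(A).

02121220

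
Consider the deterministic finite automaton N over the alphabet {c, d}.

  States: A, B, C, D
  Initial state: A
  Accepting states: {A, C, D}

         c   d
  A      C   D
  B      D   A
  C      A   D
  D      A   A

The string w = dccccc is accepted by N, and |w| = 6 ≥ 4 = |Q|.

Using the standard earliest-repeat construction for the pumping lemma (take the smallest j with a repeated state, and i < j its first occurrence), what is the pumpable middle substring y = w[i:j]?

dc

Run of N on w = d c c c c c:
  step 0: A  (start)
  step 1: D  (read d: A→D)
  step 2: A  (read c: D→A)   ← first repeat (A seen earlier)
  step 3: C  (read c: A→C)
  step 4: A  (read c: C→A)
  step 5: C  (read c: A→C)
  step 6: A  (read c: C→A)

So i = 0, j = 2, giving x = w[0:0] = ε, y = w[0:2] = dc, z = w[2:6] = cccc.
Check: |xy| = 2 ≤ 4 and |y| = 2 ≥ 1. Reading y takes N from A back to A, so every xyⁱz is accepted.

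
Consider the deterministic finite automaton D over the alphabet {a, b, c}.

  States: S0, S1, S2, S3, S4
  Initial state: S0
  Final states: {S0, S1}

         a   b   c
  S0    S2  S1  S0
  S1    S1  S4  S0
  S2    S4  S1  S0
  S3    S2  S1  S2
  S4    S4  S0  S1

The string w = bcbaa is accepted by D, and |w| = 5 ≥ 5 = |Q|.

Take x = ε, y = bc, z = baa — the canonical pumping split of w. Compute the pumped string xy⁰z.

xy⁰z = xz = ε·baa = baa.
Reading y = bc takes D from S0 back to S0, so after x the machine is still in S0, and z then leads to the accepting state S1. Hence baa ∈ L(D).

baa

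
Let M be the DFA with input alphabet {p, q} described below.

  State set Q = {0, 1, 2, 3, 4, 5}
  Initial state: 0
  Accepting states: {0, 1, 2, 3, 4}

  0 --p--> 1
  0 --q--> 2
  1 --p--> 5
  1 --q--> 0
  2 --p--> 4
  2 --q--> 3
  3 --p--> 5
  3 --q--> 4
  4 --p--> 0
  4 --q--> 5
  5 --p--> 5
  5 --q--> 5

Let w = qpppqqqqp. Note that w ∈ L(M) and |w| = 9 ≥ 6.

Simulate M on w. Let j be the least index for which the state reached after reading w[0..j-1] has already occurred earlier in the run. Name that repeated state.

Run of M on w = q p p p q q q q p:
  step 0: 0  (start)
  step 1: 2  (read q: 0→2)
  step 2: 4  (read p: 2→4)
  step 3: 0  (read p: 4→0)   ← first repeat (0 seen earlier)
  step 4: 1  (read p: 0→1)
  step 5: 0  (read q: 1→0)
  step 6: 2  (read q: 0→2)
  step 7: 3  (read q: 2→3)
  step 8: 4  (read q: 3→4)
  step 9: 0  (read p: 4→0)

The earliest repeat is at step j = 3: M is in 0, which it already visited at step i = 0.

0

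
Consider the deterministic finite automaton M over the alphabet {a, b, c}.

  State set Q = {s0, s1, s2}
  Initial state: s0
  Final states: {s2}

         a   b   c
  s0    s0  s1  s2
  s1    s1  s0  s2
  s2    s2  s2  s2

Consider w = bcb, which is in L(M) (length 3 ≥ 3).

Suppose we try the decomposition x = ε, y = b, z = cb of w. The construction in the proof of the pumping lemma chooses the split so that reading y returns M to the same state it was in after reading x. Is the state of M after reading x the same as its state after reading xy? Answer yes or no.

no

State sequence: s0 -b-> s1

After x (step 0): s0. After xy (step 1): s1.
They differ (s0 ≠ s1), so y is not a cycle from the state after x; this split is not the one the pumping-lemma construction produces, and pumping y need not keep the string in L(M).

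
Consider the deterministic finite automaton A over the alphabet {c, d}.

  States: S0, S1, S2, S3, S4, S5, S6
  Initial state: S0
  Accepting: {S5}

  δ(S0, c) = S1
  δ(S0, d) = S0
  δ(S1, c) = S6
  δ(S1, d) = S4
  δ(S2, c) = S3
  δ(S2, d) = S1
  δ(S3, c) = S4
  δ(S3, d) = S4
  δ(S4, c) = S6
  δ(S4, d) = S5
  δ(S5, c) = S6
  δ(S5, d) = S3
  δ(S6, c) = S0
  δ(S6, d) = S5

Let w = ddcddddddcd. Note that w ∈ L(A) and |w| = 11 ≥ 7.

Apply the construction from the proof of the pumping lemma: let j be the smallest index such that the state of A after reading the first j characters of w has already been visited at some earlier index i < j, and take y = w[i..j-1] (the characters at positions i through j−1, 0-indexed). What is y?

d

Run of A on w = d d c d d d d d d c d:
  step 0: S0  (start)
  step 1: S0  (read d: S0→S0)   ← first repeat (S0 seen earlier)
  step 2: S0  (read d: S0→S0)
  step 3: S1  (read c: S0→S1)
  step 4: S4  (read d: S1→S4)
  step 5: S5  (read d: S4→S5)
  step 6: S3  (read d: S5→S3)
  step 7: S4  (read d: S3→S4)
  step 8: S5  (read d: S4→S5)
  step 9: S3  (read d: S5→S3)
  step 10: S4  (read c: S3→S4)
  step 11: S5  (read d: S4→S5)

So i = 0, j = 1, giving x = w[0:0] = ε, y = w[0:1] = d, z = w[1:11] = dcddddddcd.
Check: |xy| = 1 ≤ 7 and |y| = 1 ≥ 1. Reading y takes A from S0 back to S0, so every xyⁱz is accepted.
Pumping length from the standard proof: p = 7 (the number of states). The repeated state found above gives |xy| = j ≤ 7 and |y| = j − i ≥ 1.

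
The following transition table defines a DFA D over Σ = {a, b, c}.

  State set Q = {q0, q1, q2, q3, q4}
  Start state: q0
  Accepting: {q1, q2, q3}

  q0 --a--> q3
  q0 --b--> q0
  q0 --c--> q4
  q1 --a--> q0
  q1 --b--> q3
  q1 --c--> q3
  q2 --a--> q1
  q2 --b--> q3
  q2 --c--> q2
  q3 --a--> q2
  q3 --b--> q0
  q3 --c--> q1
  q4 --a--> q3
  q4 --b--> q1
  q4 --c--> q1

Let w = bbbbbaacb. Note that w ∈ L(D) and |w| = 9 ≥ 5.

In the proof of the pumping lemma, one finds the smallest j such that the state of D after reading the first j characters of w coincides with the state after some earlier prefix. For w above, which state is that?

q0

Run of D on w = b b b b b a a c b:
  step 0: q0  (start)
  step 1: q0  (read b: q0→q0)   ← first repeat (q0 seen earlier)
  step 2: q0  (read b: q0→q0)
  step 3: q0  (read b: q0→q0)
  step 4: q0  (read b: q0→q0)
  step 5: q0  (read b: q0→q0)
  step 6: q3  (read a: q0→q3)
  step 7: q2  (read a: q3→q2)
  step 8: q2  (read c: q2→q2)
  step 9: q3  (read b: q2→q3)

The earliest repeat is at step j = 1: D is in q0, which it already visited at step i = 0.
The DFA has 5 states, so the proof of the pumping lemma guarantees a repeated state among the first 5+1 visited; the segment between the two visits is the pumpable y.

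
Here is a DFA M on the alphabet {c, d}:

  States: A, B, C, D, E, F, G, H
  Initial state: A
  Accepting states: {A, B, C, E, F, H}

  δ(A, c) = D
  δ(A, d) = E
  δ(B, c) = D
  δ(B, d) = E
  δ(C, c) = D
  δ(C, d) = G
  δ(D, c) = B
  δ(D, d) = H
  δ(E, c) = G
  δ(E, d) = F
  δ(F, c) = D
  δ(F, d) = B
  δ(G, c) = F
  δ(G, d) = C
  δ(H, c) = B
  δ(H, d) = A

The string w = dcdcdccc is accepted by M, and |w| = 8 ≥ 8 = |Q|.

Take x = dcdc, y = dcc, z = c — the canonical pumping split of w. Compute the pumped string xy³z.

xy^3z = dcdc·dcc·dcc·dcc·c = dcdcdccdccdccc.
Reading y = dcc takes M from D back to D, so after x·y·y·y the machine is still in D, and z then leads to the accepting state B. Hence dcdcdccdccdccc ∈ L(M).

dcdcdccdccdccc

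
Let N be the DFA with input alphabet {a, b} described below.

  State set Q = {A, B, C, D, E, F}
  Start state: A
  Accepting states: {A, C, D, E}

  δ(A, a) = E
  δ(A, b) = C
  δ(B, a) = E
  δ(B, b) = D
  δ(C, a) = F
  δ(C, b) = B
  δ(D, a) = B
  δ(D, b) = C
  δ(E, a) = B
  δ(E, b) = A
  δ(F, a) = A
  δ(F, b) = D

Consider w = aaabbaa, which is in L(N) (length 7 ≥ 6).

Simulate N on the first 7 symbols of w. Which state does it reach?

Run of N on the first 7 characters of w = a a a b b a a:
  step 0: A  (start)
  step 1: E  (read a: A→E)
  step 2: B  (read a: E→B)
  step 3: E  (read a: B→E)
  step 4: A  (read b: E→A)
  step 5: C  (read b: A→C)
  step 6: F  (read a: C→F)
  step 7: A  (read a: F→A)

After reading 7 characters, N is in state A.

A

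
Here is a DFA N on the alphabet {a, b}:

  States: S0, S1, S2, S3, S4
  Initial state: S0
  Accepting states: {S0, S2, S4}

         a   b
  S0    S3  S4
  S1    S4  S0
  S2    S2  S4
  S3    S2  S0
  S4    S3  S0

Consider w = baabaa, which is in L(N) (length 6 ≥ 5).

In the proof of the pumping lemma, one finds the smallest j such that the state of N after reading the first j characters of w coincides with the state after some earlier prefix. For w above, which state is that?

State sequence: S0 -b-> S4 -a-> S3 -a-> S2 -b-> S4 -a-> S3 -a-> S2
First repeat at step 4: S4 was already visited.

The earliest repeat is at step j = 4: N is in S4, which it already visited at step i = 1.
Pumping length from the standard proof: p = 5 (the number of states). The repeated state found above gives |xy| = j ≤ 5 and |y| = j − i ≥ 1.

S4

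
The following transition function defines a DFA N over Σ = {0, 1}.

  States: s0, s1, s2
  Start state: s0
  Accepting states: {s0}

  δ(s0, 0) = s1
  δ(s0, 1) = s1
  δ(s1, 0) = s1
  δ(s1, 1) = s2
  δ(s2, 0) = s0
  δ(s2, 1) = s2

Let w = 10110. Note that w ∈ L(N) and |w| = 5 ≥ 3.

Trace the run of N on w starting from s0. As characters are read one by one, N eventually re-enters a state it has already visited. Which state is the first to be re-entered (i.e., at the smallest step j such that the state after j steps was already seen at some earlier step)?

Run of N on w = 1 0 1 1 0:
  step 0: s0  (start)
  step 1: s1  (read 1: s0→s1)
  step 2: s1  (read 0: s1→s1)   ← first repeat (s1 seen earlier)
  step 3: s2  (read 1: s1→s2)
  step 4: s2  (read 1: s2→s2)
  step 5: s0  (read 0: s2→s0)

The earliest repeat is at step j = 2: N is in s1, which it already visited at step i = 1.
The DFA has 3 states, so the proof of the pumping lemma guarantees a repeated state among the first 3+1 visited; the segment between the two visits is the pumpable y.

s1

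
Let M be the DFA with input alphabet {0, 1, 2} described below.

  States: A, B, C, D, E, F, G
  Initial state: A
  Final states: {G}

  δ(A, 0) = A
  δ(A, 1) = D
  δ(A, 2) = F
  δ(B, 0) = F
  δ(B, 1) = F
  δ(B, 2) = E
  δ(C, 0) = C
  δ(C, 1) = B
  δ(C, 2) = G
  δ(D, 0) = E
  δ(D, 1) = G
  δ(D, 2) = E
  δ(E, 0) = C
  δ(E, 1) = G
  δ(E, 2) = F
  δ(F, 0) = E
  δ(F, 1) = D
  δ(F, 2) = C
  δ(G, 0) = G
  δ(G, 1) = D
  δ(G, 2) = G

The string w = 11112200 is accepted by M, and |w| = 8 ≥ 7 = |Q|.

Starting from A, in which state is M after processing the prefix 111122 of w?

G

Run of M on the first 6 characters of w = 1 1 1 1 2 2:
  step 0: A  (start)
  step 1: D  (read 1: A→D)
  step 2: G  (read 1: D→G)
  step 3: D  (read 1: G→D)
  step 4: G  (read 1: D→G)
  step 5: G  (read 2: G→G)
  step 6: G  (read 2: G→G)

After reading 6 characters, M is in state G.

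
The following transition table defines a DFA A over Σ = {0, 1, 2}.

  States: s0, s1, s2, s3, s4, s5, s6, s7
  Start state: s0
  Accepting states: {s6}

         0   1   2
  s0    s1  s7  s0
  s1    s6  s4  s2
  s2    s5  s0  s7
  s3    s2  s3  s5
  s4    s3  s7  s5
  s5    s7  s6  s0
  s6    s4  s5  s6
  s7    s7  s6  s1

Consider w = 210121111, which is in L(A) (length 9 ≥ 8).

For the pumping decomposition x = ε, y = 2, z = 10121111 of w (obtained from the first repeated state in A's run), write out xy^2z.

2210121111

xy^2z = ε·2·2·10121111 = 2210121111.
Reading y = 2 takes A from s0 back to s0, so after x·y·y the machine is still in s0, and z then leads to the accepting state s6. Hence 2210121111 ∈ L(A).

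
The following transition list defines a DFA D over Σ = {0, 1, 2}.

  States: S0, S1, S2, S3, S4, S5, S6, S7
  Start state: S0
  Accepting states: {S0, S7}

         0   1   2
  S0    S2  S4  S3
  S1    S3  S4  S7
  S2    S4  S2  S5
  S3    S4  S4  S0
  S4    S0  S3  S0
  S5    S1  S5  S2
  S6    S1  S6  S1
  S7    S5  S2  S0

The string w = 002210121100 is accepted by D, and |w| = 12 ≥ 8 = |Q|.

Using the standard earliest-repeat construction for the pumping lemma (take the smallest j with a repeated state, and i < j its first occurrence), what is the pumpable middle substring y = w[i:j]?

Run of D on w = 0 0 2 2 1 0 1 2 1 1 0 0:
  step 0: S0  (start)
  step 1: S2  (read 0: S0→S2)
  step 2: S4  (read 0: S2→S4)
  step 3: S0  (read 2: S4→S0)   ← first repeat (S0 seen earlier)
  step 4: S3  (read 2: S0→S3)
  step 5: S4  (read 1: S3→S4)
  step 6: S0  (read 0: S4→S0)
  step 7: S4  (read 1: S0→S4)
  step 8: S0  (read 2: S4→S0)
  step 9: S4  (read 1: S0→S4)
  step 10: S3  (read 1: S4→S3)
  step 11: S4  (read 0: S3→S4)
  step 12: S0  (read 0: S4→S0)

So i = 0, j = 3, giving x = w[0:0] = ε, y = w[0:3] = 002, z = w[3:12] = 210121100.
Check: |xy| = 3 ≤ 8 and |y| = 3 ≥ 1. Reading y takes D from S0 back to S0, so every xyⁱz is accepted.
With |Q| = 8, pigeonhole forces a state repeat no later than step 8; the substring read between the first and second visits to that state can be pumped.

002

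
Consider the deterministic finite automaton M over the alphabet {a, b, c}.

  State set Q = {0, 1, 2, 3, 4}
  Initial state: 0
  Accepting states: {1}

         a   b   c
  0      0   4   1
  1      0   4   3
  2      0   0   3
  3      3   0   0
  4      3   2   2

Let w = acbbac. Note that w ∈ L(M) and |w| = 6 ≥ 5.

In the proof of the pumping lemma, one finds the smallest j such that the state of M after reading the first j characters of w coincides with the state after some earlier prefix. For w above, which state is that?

Run of M on w = a c b b a c:
  step 0: 0  (start)
  step 1: 0  (read a: 0→0)   ← first repeat (0 seen earlier)
  step 2: 1  (read c: 0→1)
  step 3: 4  (read b: 1→4)
  step 4: 2  (read b: 4→2)
  step 5: 0  (read a: 2→0)
  step 6: 1  (read c: 0→1)

The earliest repeat is at step j = 1: M is in 0, which it already visited at step i = 0.

0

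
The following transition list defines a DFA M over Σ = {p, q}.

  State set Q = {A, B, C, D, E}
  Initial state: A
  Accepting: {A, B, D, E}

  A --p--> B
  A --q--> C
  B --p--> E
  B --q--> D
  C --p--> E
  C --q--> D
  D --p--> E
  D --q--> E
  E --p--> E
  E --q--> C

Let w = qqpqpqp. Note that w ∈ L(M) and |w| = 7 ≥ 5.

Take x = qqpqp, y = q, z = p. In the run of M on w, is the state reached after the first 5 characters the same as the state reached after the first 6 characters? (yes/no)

State sequence: A -q-> C -q-> D -p-> E -q-> C -p-> E -q-> C

After x (step 5): E. After xy (step 6): C.
They differ (E ≠ C), so y is not a cycle from the state after x; this split is not the one the pumping-lemma construction produces, and pumping y need not keep the string in L(M).

no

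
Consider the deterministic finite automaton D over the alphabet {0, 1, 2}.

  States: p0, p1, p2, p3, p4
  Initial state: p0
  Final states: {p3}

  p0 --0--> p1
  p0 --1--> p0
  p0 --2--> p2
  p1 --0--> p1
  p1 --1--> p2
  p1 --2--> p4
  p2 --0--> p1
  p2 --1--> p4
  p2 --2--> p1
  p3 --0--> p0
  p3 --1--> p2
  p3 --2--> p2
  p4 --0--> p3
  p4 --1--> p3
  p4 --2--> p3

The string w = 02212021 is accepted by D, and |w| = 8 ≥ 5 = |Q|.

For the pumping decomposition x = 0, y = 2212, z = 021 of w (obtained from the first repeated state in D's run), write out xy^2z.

xy^2z = 0·2212·2212·021 = 022122212021.
Reading y = 2212 takes D from p1 back to p1, so after x·y·y the machine is still in p1, and z then leads to the accepting state p3. Hence 022122212021 ∈ L(D).

022122212021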